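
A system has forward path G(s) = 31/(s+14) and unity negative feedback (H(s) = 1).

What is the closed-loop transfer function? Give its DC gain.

T(s) = G/(1+GH) = [31/(s+14)] / [1 + 31/(s+14)] = 31/(s+14+31) = 31/(s+45). DC gain = 31/45 = 0.6889.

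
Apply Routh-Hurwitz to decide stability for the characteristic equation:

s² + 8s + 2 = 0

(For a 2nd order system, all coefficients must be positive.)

Coefficients: 1, 8, 2. All positive, so system is stable.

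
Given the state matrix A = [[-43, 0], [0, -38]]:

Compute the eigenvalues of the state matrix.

For diagonal matrix, eigenvalues are diagonal entries: λ₁ = -43, λ₂ = -38.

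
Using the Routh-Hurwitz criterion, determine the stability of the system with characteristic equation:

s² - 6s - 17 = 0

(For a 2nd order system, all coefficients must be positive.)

Coefficients: 1, -6, -17. b=-6, c=-17 not positive, so system is unstable.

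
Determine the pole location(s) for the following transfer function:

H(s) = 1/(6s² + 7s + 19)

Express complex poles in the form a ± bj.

Discriminant = 7² - 4×6×19 = 49 - 456 = -407 < 0, so the poles are a complex conjugate pair s = (-7 ± j√407)/(2×6). Real part = -7/(2×6) = -7/12 ≈ -0.5833; imaginary part = ±√407/(2×6) ≈ 1.6812. Poles: s = -0.5833 ± 1.6812j.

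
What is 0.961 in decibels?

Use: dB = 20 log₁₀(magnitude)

dB = 20 log₁₀(0.961) = -0.3 dB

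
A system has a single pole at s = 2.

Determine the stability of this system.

Pole at s = 2 is in the right half-plane. Unstable.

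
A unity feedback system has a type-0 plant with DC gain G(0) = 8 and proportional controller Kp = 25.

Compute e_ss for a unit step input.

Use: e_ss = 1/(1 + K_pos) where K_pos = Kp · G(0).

K_pos = Kp · G(0) = 25 × 8 = 200. e_ss = 1/(1 + 200) = 0.0050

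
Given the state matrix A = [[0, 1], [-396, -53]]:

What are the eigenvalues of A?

det(A - λI) = λ² - (-53)λ + 396 = (λ - (-44))(λ - (-9)). Eigenvalues: -44, -9.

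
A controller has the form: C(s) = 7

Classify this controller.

This is a Proportional (P) controller.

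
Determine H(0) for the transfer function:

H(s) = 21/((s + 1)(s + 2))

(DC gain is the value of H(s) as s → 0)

DC gain = H(0) = 21/(1 × 2) = 21/2 = 10.5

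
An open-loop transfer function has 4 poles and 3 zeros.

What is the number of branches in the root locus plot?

Root locus has n branches where n = number of poles = 4.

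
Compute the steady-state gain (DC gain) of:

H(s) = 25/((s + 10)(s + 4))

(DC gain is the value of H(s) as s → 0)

DC gain = H(0) = 25/(10 × 4) = 25/40 = 0.625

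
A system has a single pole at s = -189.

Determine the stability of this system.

Pole at s = -189 is in the left half-plane. Stable.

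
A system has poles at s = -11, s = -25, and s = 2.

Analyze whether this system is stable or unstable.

Pole(s) at s = 2 are not in the left half-plane. System is unstable.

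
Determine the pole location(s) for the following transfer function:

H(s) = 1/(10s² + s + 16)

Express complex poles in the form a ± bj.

Discriminant = 1² - 4×10×16 = 1 - 640 = -639 < 0, so the poles are a complex conjugate pair s = (-1 ± j√639)/(2×10). Real part = -1/(2×10) = -1/20 = -0.05; imaginary part = ±√639/(2×10) ≈ 1.2639. Poles: s = -0.05 ± 1.2639j.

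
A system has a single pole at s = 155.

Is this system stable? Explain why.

Pole at s = 155 is in the right half-plane. Unstable.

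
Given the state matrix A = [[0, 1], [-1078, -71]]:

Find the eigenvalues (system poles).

det(A - λI) = λ² - (-71)λ + 1078 = (λ - (-49))(λ - (-22)). Eigenvalues: -49, -22.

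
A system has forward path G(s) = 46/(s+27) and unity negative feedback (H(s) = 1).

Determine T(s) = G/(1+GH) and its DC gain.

T(s) = G/(1+GH) = [46/(s+27)] / [1 + 46/(s+27)] = 46/(s+27+46) = 46/(s+73). DC gain = 46/73 = 0.6301.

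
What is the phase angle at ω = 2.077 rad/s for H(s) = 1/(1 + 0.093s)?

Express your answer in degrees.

Phase = -arctan(ωτ) = -arctan(2.077 × 0.093) = -10.9°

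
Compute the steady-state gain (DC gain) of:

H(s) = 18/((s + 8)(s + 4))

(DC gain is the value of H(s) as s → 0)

DC gain = H(0) = 18/(8 × 4) = 18/32 = 0.5625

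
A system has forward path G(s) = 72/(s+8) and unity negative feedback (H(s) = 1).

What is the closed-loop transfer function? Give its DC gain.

T(s) = G/(1+GH) = [72/(s+8)] / [1 + 72/(s+8)] = 72/(s+8+72) = 72/(s+80). DC gain = 72/80 = 0.9.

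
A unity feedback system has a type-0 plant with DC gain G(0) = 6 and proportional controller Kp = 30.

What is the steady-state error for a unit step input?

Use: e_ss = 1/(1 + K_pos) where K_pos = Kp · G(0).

K_pos = Kp · G(0) = 30 × 6 = 180. e_ss = 1/(1 + 180) = 0.0055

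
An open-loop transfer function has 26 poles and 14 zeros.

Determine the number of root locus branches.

Root locus has n branches where n = number of poles = 26.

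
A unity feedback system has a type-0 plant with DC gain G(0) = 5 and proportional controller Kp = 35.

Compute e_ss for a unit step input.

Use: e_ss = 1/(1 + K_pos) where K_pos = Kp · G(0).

K_pos = Kp · G(0) = 35 × 5 = 175. e_ss = 1/(1 + 175) = 0.0057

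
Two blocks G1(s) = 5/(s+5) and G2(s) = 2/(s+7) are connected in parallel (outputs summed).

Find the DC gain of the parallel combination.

Parallel: G_eq = G1 + G2. DC gain = G1(0) + G2(0) = 5/5 + 2/7 = 1 + 0.2857 = 1.2857.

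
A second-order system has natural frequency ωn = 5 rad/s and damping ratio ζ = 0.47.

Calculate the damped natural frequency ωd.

ωd = ωn√(1 - ζ²) = 5√(1 - 0.47²) = 4.41 rad/s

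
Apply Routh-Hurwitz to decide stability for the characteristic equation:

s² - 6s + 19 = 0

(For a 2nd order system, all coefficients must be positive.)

Coefficients: 1, -6, 19. b=-6 not positive, so system is unstable.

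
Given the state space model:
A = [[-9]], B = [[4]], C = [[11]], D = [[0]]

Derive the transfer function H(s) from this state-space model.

(sI - A)⁻¹ = 1/(s + 9). H(s) = 11 × 4/(s + 9) + 0 = 44/(s + 9).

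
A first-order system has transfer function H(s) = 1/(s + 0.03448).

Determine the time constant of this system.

For H(s) = 1/(s + 1/τ), the pole is at -1/τ = -0.03448, so τ = 1/0.03448 = 29 s.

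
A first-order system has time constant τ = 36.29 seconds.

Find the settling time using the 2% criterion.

For first-order system, 2% settling time ≈ 4τ = 4 × 36.29 = 145.16 s.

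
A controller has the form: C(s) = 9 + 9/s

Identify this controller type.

This is a Proportional-Integral (PI) controller.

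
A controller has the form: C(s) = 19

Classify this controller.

This is a Proportional (P) controller.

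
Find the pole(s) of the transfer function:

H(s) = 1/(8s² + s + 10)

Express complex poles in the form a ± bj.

Discriminant = 1² - 4×8×10 = 1 - 320 = -319 < 0, so the poles are a complex conjugate pair s = (-1 ± j√319)/(2×8). Real part = -1/(2×8) = -1/16 = -0.0625; imaginary part = ±√319/(2×8) ≈ 1.1163. Poles: s = -0.0625 ± 1.1163j.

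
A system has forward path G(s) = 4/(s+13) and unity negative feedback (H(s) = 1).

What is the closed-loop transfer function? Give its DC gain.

T(s) = G/(1+GH) = [4/(s+13)] / [1 + 4/(s+13)] = 4/(s+13+4) = 4/(s+17). DC gain = 4/17 = 0.2353.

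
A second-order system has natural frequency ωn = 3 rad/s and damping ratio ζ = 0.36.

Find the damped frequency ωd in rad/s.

ωd = ωn√(1 - ζ²) = 3√(1 - 0.36²) = 2.8 rad/s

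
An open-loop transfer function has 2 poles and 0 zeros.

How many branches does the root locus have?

Root locus has n branches where n = number of poles = 2.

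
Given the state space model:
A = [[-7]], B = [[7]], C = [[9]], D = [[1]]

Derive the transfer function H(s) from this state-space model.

(sI - A)⁻¹ = 1/(s + 7). H(s) = 9×7/(s + 7) + 1 = (s + 70)/(s + 7).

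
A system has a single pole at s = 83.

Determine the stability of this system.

Pole at s = 83 is in the right half-plane. Unstable.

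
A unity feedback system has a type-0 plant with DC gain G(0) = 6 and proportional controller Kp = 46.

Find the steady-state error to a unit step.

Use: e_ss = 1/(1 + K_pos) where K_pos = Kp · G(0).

K_pos = Kp · G(0) = 46 × 6 = 276. e_ss = 1/(1 + 276) = 0.0036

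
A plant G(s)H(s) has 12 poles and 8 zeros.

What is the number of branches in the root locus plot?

Root locus has n branches where n = number of poles = 12.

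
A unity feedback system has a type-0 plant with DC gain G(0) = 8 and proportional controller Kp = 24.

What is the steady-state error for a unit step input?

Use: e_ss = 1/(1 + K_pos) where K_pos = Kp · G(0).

K_pos = Kp · G(0) = 24 × 8 = 192. e_ss = 1/(1 + 192) = 0.0052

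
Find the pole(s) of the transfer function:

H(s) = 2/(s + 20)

Pole is where denominator = 0: s + 20 = 0, so s = -20.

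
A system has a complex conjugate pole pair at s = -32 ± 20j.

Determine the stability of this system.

Real part of poles is -32 (< 0, left half-plane). Stable.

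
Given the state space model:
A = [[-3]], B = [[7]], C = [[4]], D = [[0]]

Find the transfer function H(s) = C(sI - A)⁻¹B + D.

(sI - A)⁻¹ = 1/(s + 3). H(s) = 4 × 7/(s + 3) + 0 = 28/(s + 3).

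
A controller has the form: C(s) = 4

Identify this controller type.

This is a Proportional (P) controller.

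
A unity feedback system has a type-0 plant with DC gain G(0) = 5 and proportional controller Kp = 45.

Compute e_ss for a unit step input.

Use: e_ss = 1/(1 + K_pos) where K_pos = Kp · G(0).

K_pos = Kp · G(0) = 45 × 5 = 225. e_ss = 1/(1 + 225) = 0.0044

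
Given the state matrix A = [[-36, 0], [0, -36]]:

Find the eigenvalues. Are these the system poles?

For diagonal matrix, eigenvalues are diagonal entries: λ₁ = -36, λ₂ = -36. Eigenvalues of A = system poles.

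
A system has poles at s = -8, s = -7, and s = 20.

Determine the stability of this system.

Pole(s) at s = 20 are not in the left half-plane. System is unstable.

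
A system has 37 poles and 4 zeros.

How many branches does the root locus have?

Root locus has n branches where n = number of poles = 37.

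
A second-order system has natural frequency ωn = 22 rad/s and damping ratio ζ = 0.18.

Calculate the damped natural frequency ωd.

ωd = ωn√(1 - ζ²) = 22√(1 - 0.18²) = 21.64 rad/s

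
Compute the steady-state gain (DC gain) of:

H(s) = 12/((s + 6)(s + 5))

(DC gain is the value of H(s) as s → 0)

DC gain = H(0) = 12/(6 × 5) = 12/30 = 0.4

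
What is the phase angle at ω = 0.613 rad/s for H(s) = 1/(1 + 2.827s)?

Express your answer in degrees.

Phase = -arctan(ωτ) = -arctan(0.613 × 2.827) = -60.0°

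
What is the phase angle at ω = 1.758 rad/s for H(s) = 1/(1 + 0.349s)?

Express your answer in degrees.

Phase = -arctan(ωτ) = -arctan(1.758 × 0.349) = -31.5°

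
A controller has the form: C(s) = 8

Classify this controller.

This is a Proportional (P) controller.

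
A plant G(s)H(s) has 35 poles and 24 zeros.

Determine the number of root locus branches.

Root locus has n branches where n = number of poles = 35.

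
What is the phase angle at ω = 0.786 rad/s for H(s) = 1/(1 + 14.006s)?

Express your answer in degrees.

Phase = -arctan(ωτ) = -arctan(0.786 × 14.006) = -84.8°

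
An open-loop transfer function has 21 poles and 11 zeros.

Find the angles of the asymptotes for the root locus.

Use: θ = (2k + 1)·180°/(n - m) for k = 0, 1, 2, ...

n - m = 21 - 11 = 10. Angles: θk = (2k + 1)·180°/10 = 18°, 54°, 90°, 126°, 162°, 198°, 234°, 270°, 306°, 342°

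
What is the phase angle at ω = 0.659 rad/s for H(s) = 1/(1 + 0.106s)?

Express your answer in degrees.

Phase = -arctan(ωτ) = -arctan(0.659 × 0.106) = -4.0°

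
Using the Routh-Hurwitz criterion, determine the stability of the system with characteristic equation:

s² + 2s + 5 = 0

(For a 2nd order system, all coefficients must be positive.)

Coefficients: 1, 2, 5. All positive, so system is stable.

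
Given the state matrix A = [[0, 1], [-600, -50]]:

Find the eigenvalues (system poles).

det(A - λI) = λ² - (-50)λ + 600 = (λ - (-30))(λ - (-20)). Eigenvalues: -30, -20.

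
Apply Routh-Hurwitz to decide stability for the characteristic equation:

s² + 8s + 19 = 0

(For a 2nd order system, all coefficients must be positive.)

Coefficients: 1, 8, 19. All positive, so system is stable.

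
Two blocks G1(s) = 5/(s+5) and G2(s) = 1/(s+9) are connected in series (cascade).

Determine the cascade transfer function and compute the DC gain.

Series: multiply transfer functions. G_eq = 5/(s+5) × 1/(s+9) = 5/((s+5)(s+9)). DC gain = 5/(5×9) = 0.1111.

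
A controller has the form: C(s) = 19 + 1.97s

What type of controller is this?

This is a Proportional-Derivative (PD) controller.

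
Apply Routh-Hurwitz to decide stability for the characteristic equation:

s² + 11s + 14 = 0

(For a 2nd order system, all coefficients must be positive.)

Coefficients: 1, 11, 14. All positive, so system is stable.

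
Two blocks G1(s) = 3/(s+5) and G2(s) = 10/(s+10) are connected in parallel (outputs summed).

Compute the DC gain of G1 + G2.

Parallel: G_eq = G1 + G2. DC gain = G1(0) + G2(0) = 3/5 + 10/10 = 0.6 + 1 = 1.6.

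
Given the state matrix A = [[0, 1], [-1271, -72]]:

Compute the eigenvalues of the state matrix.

det(A - λI) = λ² - (-72)λ + 1271 = (λ - (-41))(λ - (-31)). Eigenvalues: -41, -31.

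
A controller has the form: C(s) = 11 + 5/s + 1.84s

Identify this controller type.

This is a Proportional-Integral-Derivative (PID) controller.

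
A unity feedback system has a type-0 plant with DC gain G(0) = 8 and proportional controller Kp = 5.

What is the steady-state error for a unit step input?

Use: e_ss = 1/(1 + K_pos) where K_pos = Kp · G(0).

K_pos = Kp · G(0) = 5 × 8 = 40. e_ss = 1/(1 + 40) = 0.0244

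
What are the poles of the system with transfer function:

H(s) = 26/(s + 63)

Pole is where denominator = 0: s + 63 = 0, so s = -63.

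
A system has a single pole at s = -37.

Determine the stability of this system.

Pole at s = -37 is in the left half-plane. Stable.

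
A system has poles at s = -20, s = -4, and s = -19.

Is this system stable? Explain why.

All poles are in the left half-plane. System is stable.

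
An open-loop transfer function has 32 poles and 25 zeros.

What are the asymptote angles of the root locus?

n - m = 32 - 25 = 7. Angles: θk = (2k + 1)·180°/7 = 25.71°, 77.14°, 128.57°, 180°, 231.43°, 282.86°, 334.29°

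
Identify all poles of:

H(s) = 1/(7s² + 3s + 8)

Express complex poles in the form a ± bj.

Discriminant = 3² - 4×7×8 = 9 - 224 = -215 < 0, so the poles are a complex conjugate pair s = (-3 ± j√215)/(2×7). Real part = -3/(2×7) = -3/14 ≈ -0.2143; imaginary part = ±√215/(2×7) ≈ 1.0473. Poles: s = -0.2143 ± 1.0473j.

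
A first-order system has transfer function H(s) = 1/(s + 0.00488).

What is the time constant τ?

For H(s) = 1/(s + 1/τ), the pole is at -1/τ = -0.00488, so τ = 1/0.00488 = 204.9 s.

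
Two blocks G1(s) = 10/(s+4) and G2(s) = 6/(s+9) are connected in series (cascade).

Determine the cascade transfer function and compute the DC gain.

Series: multiply transfer functions. G_eq = 10/(s+4) × 6/(s+9) = 60/((s+4)(s+9)). DC gain = 60/(4×9) = 1.6667.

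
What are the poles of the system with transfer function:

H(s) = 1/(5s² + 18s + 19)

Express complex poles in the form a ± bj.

Discriminant = 18² - 4×5×19 = 324 - 380 = -56 < 0, so the poles are a complex conjugate pair s = (-18 ± j√56)/(2×5). Real part = -18/(2×5) = -18/10 = -1.8; imaginary part = ±√56/(2×5) ≈ 0.7483. Poles: s = -1.8 ± 0.7483j.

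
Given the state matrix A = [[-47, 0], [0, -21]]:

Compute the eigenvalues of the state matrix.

For diagonal matrix, eigenvalues are diagonal entries: λ₁ = -47, λ₂ = -21.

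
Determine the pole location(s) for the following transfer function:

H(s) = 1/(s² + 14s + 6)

Discriminant = 14² - 4×1×6 = 196 - 24 = 172 > 0, so two distinct real poles. Using quadratic formula: s = (-14 ± √172)/(2×1) = (-14 ± √172)/2, with √172 ≈ 13.1149. s₁ ≈ -0.4426, s₂ ≈ -13.5574. Poles: s₁ = -0.4426, s₂ = -13.5574.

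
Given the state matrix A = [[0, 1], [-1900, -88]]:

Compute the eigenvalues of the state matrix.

det(A - λI) = λ² - (-88)λ + 1900 = (λ - (-50))(λ - (-38)). Eigenvalues: -50, -38.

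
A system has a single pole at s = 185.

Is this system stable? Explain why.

Pole at s = 185 is in the right half-plane. Unstable.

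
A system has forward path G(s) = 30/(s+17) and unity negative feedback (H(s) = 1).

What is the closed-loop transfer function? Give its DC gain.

T(s) = G/(1+GH) = [30/(s+17)] / [1 + 30/(s+17)] = 30/(s+17+30) = 30/(s+47). DC gain = 30/47 = 0.6383.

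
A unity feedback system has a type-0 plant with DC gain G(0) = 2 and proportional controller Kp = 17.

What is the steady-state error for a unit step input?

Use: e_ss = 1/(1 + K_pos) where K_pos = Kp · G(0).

K_pos = Kp · G(0) = 17 × 2 = 34. e_ss = 1/(1 + 34) = 0.0286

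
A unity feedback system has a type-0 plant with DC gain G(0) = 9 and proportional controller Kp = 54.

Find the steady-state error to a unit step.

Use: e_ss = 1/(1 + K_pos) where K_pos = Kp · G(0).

K_pos = Kp · G(0) = 54 × 9 = 486. e_ss = 1/(1 + 486) = 0.0021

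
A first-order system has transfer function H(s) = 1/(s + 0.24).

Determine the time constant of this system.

For H(s) = 1/(s + 1/τ), the pole is at -1/τ = -0.24, so τ = 1/0.24 = 4.1667 s.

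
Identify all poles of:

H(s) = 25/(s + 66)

Pole is where denominator = 0: s + 66 = 0, so s = -66.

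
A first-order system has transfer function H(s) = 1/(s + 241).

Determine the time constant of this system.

For H(s) = 1/(s + 1/τ), the pole is at -1/τ = -241, so τ = 1/241 = 0.0041 s.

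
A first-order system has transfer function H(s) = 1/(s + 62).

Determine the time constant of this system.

For H(s) = 1/(s + 1/τ), the pole is at -1/τ = -62, so τ = 1/62 = 0.0161 s.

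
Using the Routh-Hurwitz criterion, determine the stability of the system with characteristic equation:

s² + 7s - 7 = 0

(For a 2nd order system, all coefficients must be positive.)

Coefficients: 1, 7, -7. c=-7 not positive, so system is unstable.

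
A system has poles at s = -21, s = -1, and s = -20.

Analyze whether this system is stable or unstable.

All poles are in the left half-plane. System is stable.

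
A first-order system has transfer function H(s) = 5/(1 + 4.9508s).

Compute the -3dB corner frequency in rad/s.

Corner frequency = 1/τ = 1/4.9508 = 0.202 rad/s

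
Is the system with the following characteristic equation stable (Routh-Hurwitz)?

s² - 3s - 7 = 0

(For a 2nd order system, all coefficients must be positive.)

Coefficients: 1, -3, -7. b=-3, c=-7 not positive, so system is unstable.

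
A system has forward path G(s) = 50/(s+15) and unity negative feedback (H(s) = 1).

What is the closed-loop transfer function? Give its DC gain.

T(s) = G/(1+GH) = [50/(s+15)] / [1 + 50/(s+15)] = 50/(s+15+50) = 50/(s+65). DC gain = 50/65 = 0.7692.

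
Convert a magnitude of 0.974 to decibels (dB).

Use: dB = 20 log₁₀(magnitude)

dB = 20 log₁₀(0.974) = -0.2 dB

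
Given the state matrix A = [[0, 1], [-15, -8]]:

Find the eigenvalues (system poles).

det(A - λI) = λ² - (-8)λ + 15 = (λ - (-5))(λ - (-3)). Eigenvalues: -5, -3.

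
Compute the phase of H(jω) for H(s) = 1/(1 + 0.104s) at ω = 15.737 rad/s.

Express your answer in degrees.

Phase = -arctan(ωτ) = -arctan(15.737 × 0.104) = -58.6°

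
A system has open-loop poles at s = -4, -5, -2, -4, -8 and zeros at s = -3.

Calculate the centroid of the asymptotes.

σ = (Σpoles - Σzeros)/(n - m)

σ = (Σpoles - Σzeros)/(n - m) = (-23 - (-3))/(5 - 1) = -20/4 = -5.0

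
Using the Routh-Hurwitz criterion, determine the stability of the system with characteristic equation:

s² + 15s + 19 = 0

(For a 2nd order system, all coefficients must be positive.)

Coefficients: 1, 15, 19. All positive, so system is stable.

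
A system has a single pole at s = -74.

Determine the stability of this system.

Pole at s = -74 is in the left half-plane. Stable.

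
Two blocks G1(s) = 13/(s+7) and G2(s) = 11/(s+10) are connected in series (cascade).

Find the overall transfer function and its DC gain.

Series: multiply transfer functions. G_eq = 13/(s+7) × 11/(s+10) = 143/((s+7)(s+10)). DC gain = 143/(7×10) = 2.0429.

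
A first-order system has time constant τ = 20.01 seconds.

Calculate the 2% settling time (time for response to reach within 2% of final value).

For first-order system, 2% settling time ≈ 4τ = 4 × 20.01 = 80.04 s.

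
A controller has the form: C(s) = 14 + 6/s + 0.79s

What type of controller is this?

This is a Proportional-Integral-Derivative (PID) controller.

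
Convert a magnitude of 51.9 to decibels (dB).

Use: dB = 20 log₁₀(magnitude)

dB = 20 log₁₀(51.9) = 34.3 dB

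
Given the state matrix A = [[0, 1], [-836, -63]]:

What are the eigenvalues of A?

det(A - λI) = λ² - (-63)λ + 836 = (λ - (-19))(λ - (-44)). Eigenvalues: -19, -44.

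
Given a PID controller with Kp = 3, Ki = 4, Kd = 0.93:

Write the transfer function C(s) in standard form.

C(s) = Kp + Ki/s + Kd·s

Substituting values: C(s) = 3 + 4/s + 0.93s = (0.93s² + 3s + 4)/s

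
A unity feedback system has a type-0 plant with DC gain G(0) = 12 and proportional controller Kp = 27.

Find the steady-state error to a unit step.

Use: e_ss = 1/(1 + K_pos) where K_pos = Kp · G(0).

K_pos = Kp · G(0) = 27 × 12 = 324. e_ss = 1/(1 + 324) = 0.0031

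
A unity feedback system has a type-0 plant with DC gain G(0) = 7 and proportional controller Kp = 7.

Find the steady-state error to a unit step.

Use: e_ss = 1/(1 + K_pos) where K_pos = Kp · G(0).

K_pos = Kp · G(0) = 7 × 7 = 49. e_ss = 1/(1 + 49) = 0.02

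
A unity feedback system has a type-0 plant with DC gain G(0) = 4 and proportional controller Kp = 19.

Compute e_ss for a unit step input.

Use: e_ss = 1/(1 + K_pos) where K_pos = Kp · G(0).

K_pos = Kp · G(0) = 19 × 4 = 76. e_ss = 1/(1 + 76) = 0.0130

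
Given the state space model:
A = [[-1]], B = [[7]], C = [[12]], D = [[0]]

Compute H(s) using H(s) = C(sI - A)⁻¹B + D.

(sI - A)⁻¹ = 1/(s + 1). H(s) = 12 × 7/(s + 1) + 0 = 84/(s + 1).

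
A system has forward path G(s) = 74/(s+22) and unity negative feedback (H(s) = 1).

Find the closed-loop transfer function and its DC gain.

T(s) = G/(1+GH) = [74/(s+22)] / [1 + 74/(s+22)] = 74/(s+22+74) = 74/(s+96). DC gain = 74/96 = 0.7708.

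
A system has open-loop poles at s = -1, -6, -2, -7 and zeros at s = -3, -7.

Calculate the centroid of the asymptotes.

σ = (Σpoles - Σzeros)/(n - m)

σ = (Σpoles - Σzeros)/(n - m) = (-16 - (-10))/(4 - 2) = -6/2 = -3.0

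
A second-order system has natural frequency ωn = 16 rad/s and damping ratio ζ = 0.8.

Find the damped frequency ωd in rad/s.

ωd = ωn√(1 - ζ²) = 16√(1 - 0.8²) = 9.6 rad/s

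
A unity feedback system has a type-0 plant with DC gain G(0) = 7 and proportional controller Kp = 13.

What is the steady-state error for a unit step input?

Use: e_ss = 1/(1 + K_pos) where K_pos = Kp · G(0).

K_pos = Kp · G(0) = 13 × 7 = 91. e_ss = 1/(1 + 91) = 0.0109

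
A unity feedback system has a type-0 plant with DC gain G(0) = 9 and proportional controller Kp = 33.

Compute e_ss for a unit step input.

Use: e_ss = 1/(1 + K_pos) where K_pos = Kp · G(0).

K_pos = Kp · G(0) = 33 × 9 = 297. e_ss = 1/(1 + 297) = 0.0034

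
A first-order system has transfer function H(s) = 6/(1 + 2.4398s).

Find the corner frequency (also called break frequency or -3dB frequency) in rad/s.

Corner frequency = 1/τ = 1/2.4398 = 0.41 rad/s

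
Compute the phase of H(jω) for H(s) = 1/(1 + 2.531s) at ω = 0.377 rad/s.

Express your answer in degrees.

Phase = -arctan(ωτ) = -arctan(0.377 × 2.531) = -43.7°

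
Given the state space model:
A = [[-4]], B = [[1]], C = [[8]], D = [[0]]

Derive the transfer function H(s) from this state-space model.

(sI - A)⁻¹ = 1/(s + 4). H(s) = 8 × 1/(s + 4) + 0 = 8/(s + 4).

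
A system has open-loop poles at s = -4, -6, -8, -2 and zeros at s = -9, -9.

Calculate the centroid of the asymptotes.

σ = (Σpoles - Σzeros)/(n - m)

σ = (Σpoles - Σzeros)/(n - m) = (-20 - (-18))/(4 - 2) = -2/2 = -1.0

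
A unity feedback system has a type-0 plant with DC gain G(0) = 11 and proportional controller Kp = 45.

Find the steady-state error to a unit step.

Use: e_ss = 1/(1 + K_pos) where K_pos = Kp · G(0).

K_pos = Kp · G(0) = 45 × 11 = 495. e_ss = 1/(1 + 495) = 0.0020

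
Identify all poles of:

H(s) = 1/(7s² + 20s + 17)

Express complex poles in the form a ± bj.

Discriminant = 20² - 4×7×17 = 400 - 476 = -76 < 0, so the poles are a complex conjugate pair s = (-20 ± j√76)/(2×7). Real part = -20/(2×7) = -20/14 ≈ -1.4286; imaginary part = ±√76/(2×7) ≈ 0.6227. Poles: s = -1.4286 ± 0.6227j.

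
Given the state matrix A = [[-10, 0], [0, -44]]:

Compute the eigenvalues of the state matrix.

For diagonal matrix, eigenvalues are diagonal entries: λ₁ = -10, λ₂ = -44.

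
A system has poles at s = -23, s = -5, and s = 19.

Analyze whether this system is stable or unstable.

Pole(s) at s = 19 are not in the left half-plane. System is unstable.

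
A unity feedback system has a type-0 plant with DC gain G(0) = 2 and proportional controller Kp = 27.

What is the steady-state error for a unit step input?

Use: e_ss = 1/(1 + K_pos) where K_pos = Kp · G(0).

K_pos = Kp · G(0) = 27 × 2 = 54. e_ss = 1/(1 + 54) = 0.0182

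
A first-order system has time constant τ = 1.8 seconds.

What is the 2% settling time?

For first-order system, 2% settling time ≈ 4τ = 4 × 1.8 = 7.2 s.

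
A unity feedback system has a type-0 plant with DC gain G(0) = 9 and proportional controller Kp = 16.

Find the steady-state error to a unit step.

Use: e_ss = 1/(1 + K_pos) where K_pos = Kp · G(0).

K_pos = Kp · G(0) = 16 × 9 = 144. e_ss = 1/(1 + 144) = 0.0069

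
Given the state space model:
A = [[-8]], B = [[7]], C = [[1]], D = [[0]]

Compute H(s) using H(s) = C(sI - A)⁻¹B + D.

(sI - A)⁻¹ = 1/(s + 8). H(s) = 1 × 7/(s + 8) + 0 = 7/(s + 8).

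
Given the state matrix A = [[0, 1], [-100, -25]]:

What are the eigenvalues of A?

det(A - λI) = λ² - (-25)λ + 100 = (λ - (-20))(λ - (-5)). Eigenvalues: -20, -5.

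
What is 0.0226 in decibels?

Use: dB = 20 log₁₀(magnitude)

dB = 20 log₁₀(0.0226) = -32.9 dB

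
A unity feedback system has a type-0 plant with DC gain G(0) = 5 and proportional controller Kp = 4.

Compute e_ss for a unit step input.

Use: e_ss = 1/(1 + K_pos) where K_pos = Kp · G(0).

K_pos = Kp · G(0) = 4 × 5 = 20. e_ss = 1/(1 + 20) = 0.0476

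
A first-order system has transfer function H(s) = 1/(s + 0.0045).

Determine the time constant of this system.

For H(s) = 1/(s + 1/τ), the pole is at -1/τ = -0.0045, so τ = 1/0.0045 = 222.2 s.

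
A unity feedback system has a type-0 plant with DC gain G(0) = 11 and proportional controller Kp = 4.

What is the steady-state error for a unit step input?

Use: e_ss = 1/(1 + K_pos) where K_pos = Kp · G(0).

K_pos = Kp · G(0) = 4 × 11 = 44. e_ss = 1/(1 + 44) = 0.0222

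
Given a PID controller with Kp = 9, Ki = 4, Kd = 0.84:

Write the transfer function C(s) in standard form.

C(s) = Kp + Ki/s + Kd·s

Substituting values: C(s) = 9 + 4/s + 0.84s = (0.84s² + 9s + 4)/s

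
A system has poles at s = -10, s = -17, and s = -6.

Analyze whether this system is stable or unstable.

All poles are in the left half-plane. System is stable.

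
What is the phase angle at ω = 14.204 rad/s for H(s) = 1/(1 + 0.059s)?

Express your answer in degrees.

Phase = -arctan(ωτ) = -arctan(14.204 × 0.059) = -40.0°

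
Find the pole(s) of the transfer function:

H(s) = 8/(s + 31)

Pole is where denominator = 0: s + 31 = 0, so s = -31.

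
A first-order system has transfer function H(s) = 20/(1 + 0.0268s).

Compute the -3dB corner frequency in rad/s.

Corner frequency = 1/τ = 1/0.0268 = 37.313 rad/s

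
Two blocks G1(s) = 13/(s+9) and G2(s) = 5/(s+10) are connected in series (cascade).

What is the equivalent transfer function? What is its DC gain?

Series: multiply transfer functions. G_eq = 13/(s+9) × 5/(s+10) = 65/((s+9)(s+10)). DC gain = 65/(9×10) = 0.7222.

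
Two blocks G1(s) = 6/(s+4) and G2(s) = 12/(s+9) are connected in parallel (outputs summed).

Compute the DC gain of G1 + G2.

Parallel: G_eq = G1 + G2. DC gain = G1(0) + G2(0) = 6/4 + 12/9 = 1.5 + 1.3333 = 2.8333.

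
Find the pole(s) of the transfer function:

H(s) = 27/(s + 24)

Pole is where denominator = 0: s + 24 = 0, so s = -24.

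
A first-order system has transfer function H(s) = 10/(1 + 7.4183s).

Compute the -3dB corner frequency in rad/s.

Corner frequency = 1/τ = 1/7.4183 = 0.135 rad/s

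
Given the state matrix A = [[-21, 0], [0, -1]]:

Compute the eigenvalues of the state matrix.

For diagonal matrix, eigenvalues are diagonal entries: λ₁ = -21, λ₂ = -1.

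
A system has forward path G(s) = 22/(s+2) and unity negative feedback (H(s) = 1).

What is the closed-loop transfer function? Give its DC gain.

T(s) = G/(1+GH) = [22/(s+2)] / [1 + 22/(s+2)] = 22/(s+2+22) = 22/(s+24). DC gain = 22/24 = 0.9167.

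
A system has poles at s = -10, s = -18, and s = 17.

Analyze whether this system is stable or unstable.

Pole(s) at s = 17 are not in the left half-plane. System is unstable.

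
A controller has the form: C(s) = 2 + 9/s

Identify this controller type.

This is a Proportional-Integral (PI) controller.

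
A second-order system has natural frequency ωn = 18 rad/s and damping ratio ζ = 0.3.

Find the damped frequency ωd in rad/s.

ωd = ωn√(1 - ζ²) = 18√(1 - 0.3²) = 17.17 rad/s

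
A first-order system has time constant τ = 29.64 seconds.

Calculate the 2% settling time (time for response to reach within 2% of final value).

For first-order system, 2% settling time ≈ 4τ = 4 × 29.64 = 118.56 s.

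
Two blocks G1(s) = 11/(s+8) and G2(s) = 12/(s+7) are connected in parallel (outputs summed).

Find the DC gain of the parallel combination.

Parallel: G_eq = G1 + G2. DC gain = G1(0) + G2(0) = 11/8 + 12/7 = 1.375 + 1.7143 = 3.0893.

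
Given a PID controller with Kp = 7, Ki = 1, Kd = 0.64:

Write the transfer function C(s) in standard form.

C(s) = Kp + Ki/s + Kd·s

Substituting values: C(s) = 7 + 1/s + 0.64s = (0.64s² + 7s + 1)/s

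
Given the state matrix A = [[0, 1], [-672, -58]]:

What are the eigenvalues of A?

det(A - λI) = λ² - (-58)λ + 672 = (λ - (-42))(λ - (-16)). Eigenvalues: -42, -16.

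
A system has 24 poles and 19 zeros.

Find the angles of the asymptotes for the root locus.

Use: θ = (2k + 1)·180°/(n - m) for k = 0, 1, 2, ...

n - m = 24 - 19 = 5. Angles: θk = (2k + 1)·180°/5 = 36°, 108°, 180°, 252°, 324°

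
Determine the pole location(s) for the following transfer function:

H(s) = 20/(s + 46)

Pole is where denominator = 0: s + 46 = 0, so s = -46.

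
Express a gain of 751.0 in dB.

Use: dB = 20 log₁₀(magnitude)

dB = 20 log₁₀(751.0) = 57.5 dB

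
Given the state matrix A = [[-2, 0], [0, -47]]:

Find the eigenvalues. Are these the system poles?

For diagonal matrix, eigenvalues are diagonal entries: λ₁ = -2, λ₂ = -47. Eigenvalues of A = system poles.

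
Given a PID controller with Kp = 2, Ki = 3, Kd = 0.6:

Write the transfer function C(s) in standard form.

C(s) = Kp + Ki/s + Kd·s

Substituting values: C(s) = 2 + 3/s + 0.6s = (0.6s² + 2s + 3)/s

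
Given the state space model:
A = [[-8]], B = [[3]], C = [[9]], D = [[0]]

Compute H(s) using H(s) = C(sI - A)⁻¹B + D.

(sI - A)⁻¹ = 1/(s + 8). H(s) = 9 × 3/(s + 8) + 0 = 27/(s + 8).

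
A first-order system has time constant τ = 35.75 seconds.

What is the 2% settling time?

For first-order system, 2% settling time ≈ 4τ = 4 × 35.75 = 143.0 s.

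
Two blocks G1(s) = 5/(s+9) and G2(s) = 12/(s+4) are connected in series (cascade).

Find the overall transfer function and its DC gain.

Series: multiply transfer functions. G_eq = 5/(s+9) × 12/(s+4) = 60/((s+9)(s+4)). DC gain = 60/(9×4) = 1.6667.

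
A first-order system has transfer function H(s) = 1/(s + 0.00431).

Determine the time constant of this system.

For H(s) = 1/(s + 1/τ), the pole is at -1/τ = -0.00431, so τ = 1/0.00431 = 232 s.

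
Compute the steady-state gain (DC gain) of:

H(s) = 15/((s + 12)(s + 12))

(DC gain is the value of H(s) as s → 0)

DC gain = H(0) = 15/(12 × 12) = 15/144 = 0.1042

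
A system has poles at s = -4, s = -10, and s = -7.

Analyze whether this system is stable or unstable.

All poles are in the left half-plane. System is stable.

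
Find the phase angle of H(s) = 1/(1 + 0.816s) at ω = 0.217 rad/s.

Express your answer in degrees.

Phase = -arctan(ωτ) = -arctan(0.217 × 0.816) = -10.0°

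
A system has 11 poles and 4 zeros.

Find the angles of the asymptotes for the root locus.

n - m = 11 - 4 = 7. Angles: θk = (2k + 1)·180°/7 = 25.71°, 77.14°, 128.57°, 180°, 231.43°, 282.86°, 334.29°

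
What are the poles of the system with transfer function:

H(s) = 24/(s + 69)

Pole is where denominator = 0: s + 69 = 0, so s = -69.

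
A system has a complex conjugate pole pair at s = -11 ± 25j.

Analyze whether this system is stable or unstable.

Real part of poles is -11 (< 0, left half-plane). Stable.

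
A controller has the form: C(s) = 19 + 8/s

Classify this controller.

This is a Proportional-Integral (PI) controller.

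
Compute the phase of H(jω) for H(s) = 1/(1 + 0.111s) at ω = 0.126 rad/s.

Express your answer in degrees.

Phase = -arctan(ωτ) = -arctan(0.126 × 0.111) = -0.8°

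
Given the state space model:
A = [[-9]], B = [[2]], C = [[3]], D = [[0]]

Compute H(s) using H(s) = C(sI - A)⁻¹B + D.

(sI - A)⁻¹ = 1/(s + 9). H(s) = 3 × 2/(s + 9) + 0 = 6/(s + 9).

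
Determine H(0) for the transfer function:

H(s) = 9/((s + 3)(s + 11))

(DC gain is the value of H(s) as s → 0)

DC gain = H(0) = 9/(3 × 11) = 9/33 = 0.2727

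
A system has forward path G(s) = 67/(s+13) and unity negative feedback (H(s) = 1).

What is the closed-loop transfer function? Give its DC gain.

T(s) = G/(1+GH) = [67/(s+13)] / [1 + 67/(s+13)] = 67/(s+13+67) = 67/(s+80). DC gain = 67/80 = 0.8375.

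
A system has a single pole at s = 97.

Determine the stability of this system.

Pole at s = 97 is in the right half-plane. Unstable.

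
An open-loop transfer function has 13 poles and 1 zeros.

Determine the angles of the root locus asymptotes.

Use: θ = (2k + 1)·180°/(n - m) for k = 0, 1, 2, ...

n - m = 13 - 1 = 12. Angles: θk = (2k + 1)·180°/12 = 15°, 45°, 75°, 105°, 135°, 165°, 195°, 225°, 255°, 285°, 315°, 345°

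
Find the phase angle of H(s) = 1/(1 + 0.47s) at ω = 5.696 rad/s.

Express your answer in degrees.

Phase = -arctan(ωτ) = -arctan(5.696 × 0.47) = -69.5°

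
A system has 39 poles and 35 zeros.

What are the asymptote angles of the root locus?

n - m = 39 - 35 = 4. Angles: θk = (2k + 1)·180°/4 = 45°, 135°, 225°, 315°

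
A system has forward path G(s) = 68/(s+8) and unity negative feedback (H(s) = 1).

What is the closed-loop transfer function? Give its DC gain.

T(s) = G/(1+GH) = [68/(s+8)] / [1 + 68/(s+8)] = 68/(s+8+68) = 68/(s+76). DC gain = 68/76 = 0.8947.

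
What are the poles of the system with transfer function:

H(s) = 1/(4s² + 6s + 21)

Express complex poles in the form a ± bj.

Discriminant = 6² - 4×4×21 = 36 - 336 = -300 < 0, so the poles are a complex conjugate pair s = (-6 ± j√300)/(2×4). Real part = -6/(2×4) = -6/8 = -0.75; imaginary part = ±√300/(2×4) ≈ 2.1651. Poles: s = -0.75 ± 2.1651j.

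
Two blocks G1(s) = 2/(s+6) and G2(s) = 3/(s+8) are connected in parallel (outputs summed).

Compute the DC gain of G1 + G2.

Parallel: G_eq = G1 + G2. DC gain = G1(0) + G2(0) = 2/6 + 3/8 = 0.3333 + 0.375 = 0.7083.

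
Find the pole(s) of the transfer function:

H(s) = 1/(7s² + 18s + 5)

Discriminant = 18² - 4×7×5 = 324 - 140 = 184 > 0, so two distinct real poles. Using quadratic formula: s = (-18 ± √184)/(2×7) = (-18 ± √184)/14, with √184 ≈ 13.5647. s₁ ≈ -0.3168, s₂ ≈ -2.2546. Poles: s₁ = -0.3168, s₂ = -2.2546.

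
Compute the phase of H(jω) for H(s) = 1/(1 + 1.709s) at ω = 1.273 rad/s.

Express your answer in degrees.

Phase = -arctan(ωτ) = -arctan(1.273 × 1.709) = -65.3°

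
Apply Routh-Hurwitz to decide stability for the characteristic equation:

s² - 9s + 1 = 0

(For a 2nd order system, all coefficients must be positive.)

Coefficients: 1, -9, 1. b=-9 not positive, so system is unstable.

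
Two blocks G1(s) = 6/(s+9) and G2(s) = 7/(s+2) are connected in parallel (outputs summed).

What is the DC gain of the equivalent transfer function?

Parallel: G_eq = G1 + G2. DC gain = G1(0) + G2(0) = 6/9 + 7/2 = 0.6667 + 3.5 = 4.1667.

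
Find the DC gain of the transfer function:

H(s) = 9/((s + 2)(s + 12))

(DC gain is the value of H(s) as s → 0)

DC gain = H(0) = 9/(2 × 12) = 9/24 = 0.375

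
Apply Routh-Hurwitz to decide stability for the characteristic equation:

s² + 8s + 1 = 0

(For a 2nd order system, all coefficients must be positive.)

Coefficients: 1, 8, 1. All positive, so system is stable.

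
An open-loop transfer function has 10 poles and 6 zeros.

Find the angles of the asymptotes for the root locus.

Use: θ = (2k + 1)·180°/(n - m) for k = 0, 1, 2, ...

n - m = 10 - 6 = 4. Angles: θk = (2k + 1)·180°/4 = 45°, 135°, 225°, 315°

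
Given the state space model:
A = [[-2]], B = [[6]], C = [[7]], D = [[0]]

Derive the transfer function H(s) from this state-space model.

(sI - A)⁻¹ = 1/(s + 2). H(s) = 7 × 6/(s + 2) + 0 = 42/(s + 2).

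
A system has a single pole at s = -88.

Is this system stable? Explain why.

Pole at s = -88 is in the left half-plane. Stable.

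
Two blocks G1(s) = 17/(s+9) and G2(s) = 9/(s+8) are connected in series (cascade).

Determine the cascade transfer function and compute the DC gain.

Series: multiply transfer functions. G_eq = 17/(s+9) × 9/(s+8) = 153/((s+9)(s+8)). DC gain = 153/(9×8) = 2.125.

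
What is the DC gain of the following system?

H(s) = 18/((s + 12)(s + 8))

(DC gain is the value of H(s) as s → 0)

DC gain = H(0) = 18/(12 × 8) = 18/96 = 0.1875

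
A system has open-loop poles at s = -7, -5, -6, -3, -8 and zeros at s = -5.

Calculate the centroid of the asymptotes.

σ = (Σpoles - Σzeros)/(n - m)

σ = (Σpoles - Σzeros)/(n - m) = (-29 - (-5))/(5 - 1) = -24/4 = -6.0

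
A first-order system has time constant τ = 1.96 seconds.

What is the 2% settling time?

For first-order system, 2% settling time ≈ 4τ = 4 × 1.96 = 7.84 s.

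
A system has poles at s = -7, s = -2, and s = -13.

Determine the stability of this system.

All poles are in the left half-plane. System is stable.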